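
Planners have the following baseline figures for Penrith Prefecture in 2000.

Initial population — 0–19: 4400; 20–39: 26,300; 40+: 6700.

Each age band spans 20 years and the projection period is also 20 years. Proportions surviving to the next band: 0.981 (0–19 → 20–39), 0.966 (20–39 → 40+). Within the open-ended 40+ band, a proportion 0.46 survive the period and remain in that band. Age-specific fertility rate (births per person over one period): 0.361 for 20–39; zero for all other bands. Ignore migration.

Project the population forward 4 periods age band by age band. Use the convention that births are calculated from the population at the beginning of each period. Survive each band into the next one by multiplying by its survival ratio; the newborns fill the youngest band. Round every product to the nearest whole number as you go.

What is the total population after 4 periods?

Numbering the bands 1..3 from youngest to oldest:
Period 1:
Births: 26300 × 0.361 = 9494
Band 2: 4400 × 0.981 = 4316
Band 3: 26300 × 0.966 + 6700 × 0.46 = 25406 + 3082 = 28488
→ [9494, 4316, 28488]
Period 2:
Births: 4316 × 0.361 = 1558
Band 2: 9494 × 0.981 = 9314
Band 3: 4316 × 0.966 + 28488 × 0.46 = 4169 + 13104 = 17273
→ [1558, 9314, 17273]
Period 3:
Births: 9314 × 0.361 = 3362
Band 2: 1558 × 0.981 = 1528
Band 3: 9314 × 0.966 + 17273 × 0.46 = 8997 + 7946 = 16943
→ [3362, 1528, 16943]
Period 4:
Births: 1528 × 0.361 = 552
Band 2: 3362 × 0.981 = 3298
Band 3: 1528 × 0.966 + 16943 × 0.46 = 1476 + 7794 = 9270
→ [552, 3298, 9270]
Total after period 4: 552 + 3298 + 9270 = 13120

13120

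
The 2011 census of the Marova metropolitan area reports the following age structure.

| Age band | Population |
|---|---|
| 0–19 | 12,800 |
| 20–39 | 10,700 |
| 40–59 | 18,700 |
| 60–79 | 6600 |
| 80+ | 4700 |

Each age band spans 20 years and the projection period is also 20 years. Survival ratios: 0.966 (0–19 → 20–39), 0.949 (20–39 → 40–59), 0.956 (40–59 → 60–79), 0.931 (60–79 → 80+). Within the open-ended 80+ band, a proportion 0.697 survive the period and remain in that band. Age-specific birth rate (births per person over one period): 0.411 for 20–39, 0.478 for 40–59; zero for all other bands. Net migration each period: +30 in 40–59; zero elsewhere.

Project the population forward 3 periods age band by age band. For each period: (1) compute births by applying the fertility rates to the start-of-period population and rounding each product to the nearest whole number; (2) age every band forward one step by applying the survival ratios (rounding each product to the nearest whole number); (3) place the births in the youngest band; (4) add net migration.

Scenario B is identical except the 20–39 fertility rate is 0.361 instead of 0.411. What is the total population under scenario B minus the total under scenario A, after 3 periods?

[period 1]
Births: 10700 × 0.411 = 4398  |  18700 × 0.478 = 8939 → 13337
20–39: 12800 × 0.966 = 12365
40–59: 10700 × 0.949 = 10154
60–79: 18700 × 0.956 = 17877
80+: 6600 × 0.931 + 4700 × 0.697 = 6145 + 3276 = 9421
Net migration: 40–59 + 30 → 10184
End of period: [13337, 12365, 10184, 17877, 9421]
[period 2]
Births: 12365 × 0.411 = 5082  |  10184 × 0.478 = 4868 → 9950
20–39: 13337 × 0.966 = 12884
40–59: 12365 × 0.949 = 11734
60–79: 10184 × 0.956 = 9736
80+: 17877 × 0.931 + 9421 × 0.697 = 16643 + 6566 = 23209
Net migration: 40–59 + 30 → 11764
End of period: [9950, 12884, 11764, 9736, 23209]
[period 3]
Births: 12884 × 0.411 = 5295  |  11764 × 0.478 = 5623 → 10918
20–39: 9950 × 0.966 = 9612
40–59: 12884 × 0.949 = 12227
60–79: 11764 × 0.956 = 11246
80+: 9736 × 0.931 + 23209 × 0.697 = 9064 + 16177 = 25241
Net migration: 40–59 + 30 → 12257
End of period: [10918, 9612, 12257, 11246, 25241]
Scenario A total after 3 periods: 69274
Scenario B projection —
[period 1]
Births: 10700 × 0.361 = 3863  |  18700 × 0.478 = 8939 → 12802
20–39: 12800 × 0.966 = 12365
40–59: 10700 × 0.949 = 10154
60–79: 18700 × 0.956 = 17877
80+: 6600 × 0.931 + 4700 × 0.697 = 6145 + 3276 = 9421
Net migration: 40–59 + 30 → 10184
End of period: [12802, 12365, 10184, 17877, 9421]
[period 2]
Births: 12365 × 0.361 = 4464  |  10184 × 0.478 = 4868 → 9332
20–39: 12802 × 0.966 = 12367
40–59: 12365 × 0.949 = 11734
60–79: 10184 × 0.956 = 9736
80+: 17877 × 0.931 + 9421 × 0.697 = 16643 + 6566 = 23209
Net migration: 40–59 + 30 → 11764
End of period: [9332, 12367, 11764, 9736, 23209]
[period 3]
Births: 12367 × 0.361 = 4464  |  11764 × 0.478 = 5623 → 10087
20–39: 9332 × 0.966 = 9015
40–59: 12367 × 0.949 = 11736
60–79: 11764 × 0.956 = 11246
80+: 9736 × 0.931 + 23209 × 0.697 = 9064 + 16177 = 25241
Net migration: 40–59 + 30 → 11766
End of period: [10087, 9015, 11766, 11246, 25241]
Scenario B total after 3 periods: 67355
Difference B − A = 67355 − 69274 = -1919

-1919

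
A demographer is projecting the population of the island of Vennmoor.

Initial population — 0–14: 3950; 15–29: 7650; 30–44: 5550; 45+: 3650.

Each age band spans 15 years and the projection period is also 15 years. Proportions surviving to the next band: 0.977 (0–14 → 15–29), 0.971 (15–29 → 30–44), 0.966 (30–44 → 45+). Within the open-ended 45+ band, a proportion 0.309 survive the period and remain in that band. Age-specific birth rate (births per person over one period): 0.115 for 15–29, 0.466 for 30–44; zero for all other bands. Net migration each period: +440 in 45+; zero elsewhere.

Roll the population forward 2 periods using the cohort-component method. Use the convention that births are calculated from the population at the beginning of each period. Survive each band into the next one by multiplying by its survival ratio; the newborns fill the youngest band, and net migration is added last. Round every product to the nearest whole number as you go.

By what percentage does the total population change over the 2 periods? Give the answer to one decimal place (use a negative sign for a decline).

Period 1.
Births: 7650 × 0.115 = 880  |  5550 × 0.466 = 2586 — total 3466
15–29: 3950 × 0.977 = 3859
30–44: 7650 × 0.971 = 7428
45+: 5550 × 0.966 + 3650 × 0.309 = 5361 + 1128 = 6489
Net migration: 45+ + 440 → 6929
Giving 3466 / 3859 / 7428 / 6929.
Period 2.
Births: 3859 × 0.115 = 444  |  7428 × 0.466 = 3461 — total 3905
15–29: 3466 × 0.977 = 3386
30–44: 3859 × 0.971 = 3747
45+: 7428 × 0.966 + 6929 × 0.309 = 7175 + 2141 = 9316
Net migration: 45+ + 440 → 9756
Giving 3905 / 3386 / 3747 / 9756.
Total: 20800 → 20794; change = -6; percentage change = 0.0%

0.0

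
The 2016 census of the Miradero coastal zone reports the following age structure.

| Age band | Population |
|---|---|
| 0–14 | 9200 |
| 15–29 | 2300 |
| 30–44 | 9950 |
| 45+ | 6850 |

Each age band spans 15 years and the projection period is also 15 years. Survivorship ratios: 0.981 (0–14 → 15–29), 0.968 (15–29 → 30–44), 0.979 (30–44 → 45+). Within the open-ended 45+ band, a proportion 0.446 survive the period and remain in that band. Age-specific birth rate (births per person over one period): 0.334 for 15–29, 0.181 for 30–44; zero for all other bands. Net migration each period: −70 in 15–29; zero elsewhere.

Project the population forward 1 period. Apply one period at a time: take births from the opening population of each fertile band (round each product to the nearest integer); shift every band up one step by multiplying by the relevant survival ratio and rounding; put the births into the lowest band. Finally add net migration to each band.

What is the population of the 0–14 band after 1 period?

[period 1]
Births: 2300 * 0.334 = 768, 9950 * 0.181 = 1801 → 2569
15–29: 9200 * 0.981 = 9025
30–44: 2300 * 0.968 = 2226
45+: 9950 * 0.979 + 6850 * 0.446 = 9741 + 3055 = 12796
Net migration: 15–29 − 70 → 8955
Giving 2569 / 8955 / 2226 / 12796.

2569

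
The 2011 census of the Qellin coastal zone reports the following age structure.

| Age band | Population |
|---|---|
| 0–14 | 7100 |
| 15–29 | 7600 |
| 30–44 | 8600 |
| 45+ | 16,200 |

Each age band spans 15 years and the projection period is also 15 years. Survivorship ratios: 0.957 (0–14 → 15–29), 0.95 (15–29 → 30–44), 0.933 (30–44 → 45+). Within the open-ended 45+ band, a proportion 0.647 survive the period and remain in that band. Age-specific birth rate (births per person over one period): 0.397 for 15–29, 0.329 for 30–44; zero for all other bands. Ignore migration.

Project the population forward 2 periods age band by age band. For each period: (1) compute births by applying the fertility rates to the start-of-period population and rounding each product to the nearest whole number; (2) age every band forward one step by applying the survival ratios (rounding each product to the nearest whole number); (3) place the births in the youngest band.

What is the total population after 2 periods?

After projecting period 1:
Births: 7600 × 0.397 = 3017, 8600 × 0.329 = 2829 ⇒ total 5846
15–29: 7100 × 0.957 = 6795
30–44: 7600 × 0.95 = 7220
45+: 8600 × 0.933 + 16200 × 0.647 = 8024 + 10481 = 18505
→ [5846, 6795, 7220, 18505]
After projecting period 2:
Births: 6795 × 0.397 = 2698, 7220 × 0.329 = 2375 ⇒ total 5073
15–29: 5846 × 0.957 = 5595
30–44: 6795 × 0.95 = 6455
45+: 7220 × 0.933 + 18505 × 0.647 = 6736 + 11973 = 18709
→ [5073, 5595, 6455, 18709]
Total after period 2: 5073 + 5595 + 6455 + 18709 = 35832

35832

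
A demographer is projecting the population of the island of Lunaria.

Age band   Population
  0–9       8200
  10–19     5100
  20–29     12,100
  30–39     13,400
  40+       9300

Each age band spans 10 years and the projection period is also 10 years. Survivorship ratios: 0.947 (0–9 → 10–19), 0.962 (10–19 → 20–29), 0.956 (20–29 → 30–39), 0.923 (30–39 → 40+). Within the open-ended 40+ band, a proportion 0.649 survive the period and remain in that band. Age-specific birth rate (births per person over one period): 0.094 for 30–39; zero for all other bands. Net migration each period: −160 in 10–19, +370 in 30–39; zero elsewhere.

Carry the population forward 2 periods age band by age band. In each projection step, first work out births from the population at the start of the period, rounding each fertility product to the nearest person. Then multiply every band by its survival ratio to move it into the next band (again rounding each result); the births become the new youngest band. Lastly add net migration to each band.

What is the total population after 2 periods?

— Period 1 —
Births: 13400 × 0.094 = 1260
10–19: 8200 × 0.947 = 7765
20–29: 5100 × 0.962 = 4906
30–39: 12100 × 0.956 = 11568
40+: 13400 × 0.923 + 9300 × 0.649 = 12368 + 6036 = 18404
Net migration: 10–19 − 160 → 7605; 30–39 + 370 → 11938
→ [1260, 7605, 4906, 11938, 18404]
— Period 2 —
Births: 11938 × 0.094 = 1122
10–19: 1260 × 0.947 = 1193
20–29: 7605 × 0.962 = 7316
30–39: 4906 × 0.956 = 4690
40+: 11938 × 0.923 + 18404 × 0.649 = 11019 + 11944 = 22963
Net migration: 10–19 − 160 → 1033; 30–39 + 370 → 5060
→ [1122, 1033, 7316, 5060, 22963]
Total after period 2: 1122 + 1033 + 7316 + 5060 + 22963 = 37494

37494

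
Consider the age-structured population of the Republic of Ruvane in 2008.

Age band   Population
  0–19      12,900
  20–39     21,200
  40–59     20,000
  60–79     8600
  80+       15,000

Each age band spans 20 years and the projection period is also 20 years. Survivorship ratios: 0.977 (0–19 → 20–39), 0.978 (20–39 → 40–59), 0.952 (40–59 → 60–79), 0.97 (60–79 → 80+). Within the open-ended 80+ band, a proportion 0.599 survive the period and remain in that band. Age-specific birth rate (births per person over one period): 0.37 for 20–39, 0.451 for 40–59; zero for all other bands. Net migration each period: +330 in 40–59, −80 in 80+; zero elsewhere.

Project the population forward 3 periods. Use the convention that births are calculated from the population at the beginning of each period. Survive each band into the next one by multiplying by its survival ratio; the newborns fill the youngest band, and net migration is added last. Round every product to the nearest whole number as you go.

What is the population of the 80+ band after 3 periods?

36574

[period 1]
Births: 21200 × 0.37 = 7844 ; 20000 × 0.451 = 9020 ⇒ total 16864
20–39: 12900 × 0.977 = 12603
40–59: 21200 × 0.978 = 20734
60–79: 20000 × 0.952 = 19040
80+: 8600 × 0.97 + 15000 × 0.599 = 8342 + 8985 = 17327
Net migration: 40–59 + 330 → 21064; 80+ − 80 → 17247
Population now: 0–19=16864, 20–39=12603, 40–59=21064, 60–79=19040, 80+=17247
[period 2]
Births: 12603 × 0.37 = 4663 ; 21064 × 0.451 = 9500 ⇒ total 14163
20–39: 16864 × 0.977 = 16476
40–59: 12603 × 0.978 = 12326
60–79: 21064 × 0.952 = 20053
80+: 19040 × 0.97 + 17247 × 0.599 = 18469 + 10331 = 28800
Net migration: 40–59 + 330 → 12656; 80+ − 80 → 28720
Population now: 0–19=14163, 20–39=16476, 40–59=12656, 60–79=20053, 80+=28720
[period 3]
Births: 16476 × 0.37 = 6096 ; 12656 × 0.451 = 5708 ⇒ total 11804
20–39: 14163 × 0.977 = 13837
40–59: 16476 × 0.978 = 16114
60–79: 12656 × 0.952 = 12049
80+: 20053 × 0.97 + 28720 × 0.599 = 19451 + 17203 = 36654
Net migration: 40–59 + 330 → 16444; 80+ − 80 → 36574
Population now: 0–19=11804, 20–39=13837, 40–59=16444, 60–79=12049, 80+=36574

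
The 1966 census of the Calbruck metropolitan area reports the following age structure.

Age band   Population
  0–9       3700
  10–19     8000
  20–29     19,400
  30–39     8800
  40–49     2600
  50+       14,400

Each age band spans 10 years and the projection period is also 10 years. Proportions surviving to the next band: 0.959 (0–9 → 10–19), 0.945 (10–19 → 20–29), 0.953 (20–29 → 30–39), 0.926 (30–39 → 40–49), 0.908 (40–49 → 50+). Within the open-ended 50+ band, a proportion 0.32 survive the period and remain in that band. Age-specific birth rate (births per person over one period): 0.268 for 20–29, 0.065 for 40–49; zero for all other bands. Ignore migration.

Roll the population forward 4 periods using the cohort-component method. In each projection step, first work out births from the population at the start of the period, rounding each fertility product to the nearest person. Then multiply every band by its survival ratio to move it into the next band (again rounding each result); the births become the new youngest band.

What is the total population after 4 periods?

25597

Call the bands 1 to 6, youngest first.
[period 1]
Births: 19400 * 0.268 = 5199  |  2600 * 0.065 = 169 ⇒ total 5368
Band 2: 3700 * 0.959 = 3548
Band 3: 8000 * 0.945 = 7560
Band 4: 19400 * 0.953 = 18488
Band 5: 8800 * 0.926 = 8149
Band 6: 2600 * 0.908 + 14400 * 0.32 = 2361 + 4608 = 6969
→ [5368, 3548, 7560, 18488, 8149, 6969]
[period 2]
Births: 7560 * 0.268 = 2026  |  8149 * 0.065 = 530 ⇒ total 2556
Band 2: 5368 * 0.959 = 5148
Band 3: 3548 * 0.945 = 3353
Band 4: 7560 * 0.953 = 7205
Band 5: 18488 * 0.926 = 17120
Band 6: 8149 * 0.908 + 6969 * 0.32 = 7399 + 2230 = 9629
→ [2556, 5148, 3353, 7205, 17120, 9629]
[period 3]
Births: 3353 * 0.268 = 899  |  17120 * 0.065 = 1113 ⇒ total 2012
Band 2: 2556 * 0.959 = 2451
Band 3: 5148 * 0.945 = 4865
Band 4: 3353 * 0.953 = 3195
Band 5: 7205 * 0.926 = 6672
Band 6: 17120 * 0.908 + 9629 * 0.32 = 15545 + 3081 = 18626
→ [2012, 2451, 4865, 3195, 6672, 18626]
[period 4]
Births: 4865 * 0.268 = 1304  |  6672 * 0.065 = 434 ⇒ total 1738
Band 2: 2012 * 0.959 = 1930
Band 3: 2451 * 0.945 = 2316
Band 4: 4865 * 0.953 = 4636
Band 5: 3195 * 0.926 = 2959
Band 6: 6672 * 0.908 + 18626 * 0.32 = 6058 + 5960 = 12018
→ [1738, 1930, 2316, 4636, 2959, 12018]
Total after period 4: 1738 + 1930 + 2316 + 4636 + 2959 + 12018 = 25597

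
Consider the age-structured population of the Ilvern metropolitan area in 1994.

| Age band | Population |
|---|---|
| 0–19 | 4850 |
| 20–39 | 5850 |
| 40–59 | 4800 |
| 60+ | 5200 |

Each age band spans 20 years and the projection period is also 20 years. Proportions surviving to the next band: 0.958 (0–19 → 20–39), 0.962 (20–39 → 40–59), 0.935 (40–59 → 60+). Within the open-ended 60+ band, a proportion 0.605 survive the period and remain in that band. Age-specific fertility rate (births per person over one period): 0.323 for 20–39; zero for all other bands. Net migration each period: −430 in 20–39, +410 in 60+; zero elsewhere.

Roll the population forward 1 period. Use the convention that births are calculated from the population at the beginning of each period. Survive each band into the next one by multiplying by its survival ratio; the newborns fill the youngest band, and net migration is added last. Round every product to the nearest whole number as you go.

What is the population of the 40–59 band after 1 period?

5628

Let group 1 be 0–19 through group 4 = 60+.
[period 1]
Births: 5850 * 0.323 = 1890
Group 2: 4850 * 0.958 = 4646
Group 3: 5850 * 0.962 = 5628
Group 4: 4800 * 0.935 + 5200 * 0.605 = 4488 + 3146 = 7634
Net migration: Group 2 − 430 → 4216; Group 4 + 410 → 8044
Giving 1890 / 4216 / 5628 / 8044.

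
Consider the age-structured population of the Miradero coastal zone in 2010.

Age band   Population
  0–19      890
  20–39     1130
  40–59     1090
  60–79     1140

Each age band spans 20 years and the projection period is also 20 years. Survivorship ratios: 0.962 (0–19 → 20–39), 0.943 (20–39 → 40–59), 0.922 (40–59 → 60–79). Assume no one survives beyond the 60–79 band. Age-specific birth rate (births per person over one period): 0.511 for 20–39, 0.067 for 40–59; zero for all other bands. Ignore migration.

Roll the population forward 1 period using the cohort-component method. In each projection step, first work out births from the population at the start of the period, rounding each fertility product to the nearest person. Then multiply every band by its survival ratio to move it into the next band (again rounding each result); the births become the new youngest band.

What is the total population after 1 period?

3577

Numbering the bands 1..4 from youngest to oldest:
Period 1:
Births: 1130 × 0.511 = 577 ; 1090 × 0.067 = 73 ⇒ total 650
Band 2: 890 × 0.962 = 856
Band 3: 1130 × 0.943 = 1066
Band 4: 1090 × 0.922 = 1005
Population now: 0–19=650, 20–39=856, 40–59=1066, 60–79=1005
Total after period 1: 650 + 856 + 1066 + 1005 = 3577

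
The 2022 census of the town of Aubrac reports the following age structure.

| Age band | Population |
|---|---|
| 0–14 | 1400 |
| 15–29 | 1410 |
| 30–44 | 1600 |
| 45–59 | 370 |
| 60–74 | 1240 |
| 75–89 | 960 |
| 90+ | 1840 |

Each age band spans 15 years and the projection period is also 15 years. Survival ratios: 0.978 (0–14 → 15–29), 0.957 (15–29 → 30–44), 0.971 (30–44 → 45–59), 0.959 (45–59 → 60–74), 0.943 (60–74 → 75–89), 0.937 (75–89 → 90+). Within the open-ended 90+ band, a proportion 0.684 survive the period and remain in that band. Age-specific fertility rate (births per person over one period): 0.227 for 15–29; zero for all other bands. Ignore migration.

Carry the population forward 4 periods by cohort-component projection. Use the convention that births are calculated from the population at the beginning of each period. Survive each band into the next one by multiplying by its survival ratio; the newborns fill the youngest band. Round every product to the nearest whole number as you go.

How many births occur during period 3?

[period 1]
Births: 1410 × 0.227 = 320
15–29: 1400 × 0.978 = 1369
30–44: 1410 × 0.957 = 1349
45–59: 1600 × 0.971 = 1554
60–74: 370 × 0.959 = 355
75–89: 1240 × 0.943 = 1169
90+: 960 × 0.937 + 1840 × 0.684 = 900 + 1259 = 2159
End of period: [320, 1369, 1349, 1554, 355, 1169, 2159]
[period 2]
Births: 1369 × 0.227 = 311
15–29: 320 × 0.978 = 313
30–44: 1369 × 0.957 = 1310
45–59: 1349 × 0.971 = 1310
60–74: 1554 × 0.959 = 1490
75–89: 355 × 0.943 = 335
90+: 1169 × 0.937 + 2159 × 0.684 = 1095 + 1477 = 2572
End of period: [311, 313, 1310, 1310, 1490, 335, 2572]
[period 3]
Births: 313 × 0.227 = 71
15–29: 311 × 0.978 = 304
30–44: 313 × 0.957 = 300
45–59: 1310 × 0.971 = 1272
60–74: 1310 × 0.959 = 1256
75–89: 1490 × 0.943 = 1405
90+: 335 × 0.937 + 2572 × 0.684 = 314 + 1759 = 2073
End of period: [71, 304, 300, 1272, 1256, 1405, 2073]

71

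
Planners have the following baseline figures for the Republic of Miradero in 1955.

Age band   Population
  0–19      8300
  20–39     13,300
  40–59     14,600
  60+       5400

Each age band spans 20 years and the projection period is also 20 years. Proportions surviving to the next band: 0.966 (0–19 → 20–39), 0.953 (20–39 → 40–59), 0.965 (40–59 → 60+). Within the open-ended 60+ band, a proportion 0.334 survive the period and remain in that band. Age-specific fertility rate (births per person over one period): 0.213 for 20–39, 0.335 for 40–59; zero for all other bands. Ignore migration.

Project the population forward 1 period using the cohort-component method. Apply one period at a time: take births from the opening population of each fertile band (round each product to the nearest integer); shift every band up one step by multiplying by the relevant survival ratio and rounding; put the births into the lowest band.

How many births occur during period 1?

— Period 1 —
Births: 13300 × 0.213 = 2833  |  14600 × 0.335 = 4891 ⇒ total 7724
20–39: 8300 × 0.966 = 8018
40–59: 13300 × 0.953 = 12675
60+: 14600 × 0.965 + 5400 × 0.334 = 14089 + 1804 = 15893
Population now: 0–19=7724, 20–39=8018, 40–59=12675, 60+=15893

7724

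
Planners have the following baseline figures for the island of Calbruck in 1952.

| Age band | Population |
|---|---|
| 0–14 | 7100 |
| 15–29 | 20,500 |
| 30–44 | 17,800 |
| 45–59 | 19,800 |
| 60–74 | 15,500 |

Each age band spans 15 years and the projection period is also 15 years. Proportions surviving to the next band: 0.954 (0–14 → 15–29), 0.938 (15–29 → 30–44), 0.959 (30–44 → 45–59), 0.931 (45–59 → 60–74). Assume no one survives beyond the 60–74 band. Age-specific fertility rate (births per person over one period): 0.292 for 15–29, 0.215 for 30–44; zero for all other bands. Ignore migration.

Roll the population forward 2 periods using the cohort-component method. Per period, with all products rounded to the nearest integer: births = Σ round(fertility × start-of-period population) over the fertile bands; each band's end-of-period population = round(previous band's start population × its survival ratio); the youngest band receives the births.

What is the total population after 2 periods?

56160

[period 1]
Births: 20500 × 0.292 = 5986, 17800 × 0.215 = 3827 — total 9813
15–29: 7100 × 0.954 = 6773
30–44: 20500 × 0.938 = 19229
45–59: 17800 × 0.959 = 17070
60–74: 19800 × 0.931 = 18434
End of period: [9813, 6773, 19229, 17070, 18434]
[period 2]
Births: 6773 × 0.292 = 1978, 19229 × 0.215 = 4134 — total 6112
15–29: 9813 × 0.954 = 9362
30–44: 6773 × 0.938 = 6353
45–59: 19229 × 0.959 = 18441
60–74: 17070 × 0.931 = 15892
End of period: [6112, 9362, 6353, 18441, 15892]
Total after period 2: 6112 + 9362 + 6353 + 18441 + 15892 = 56160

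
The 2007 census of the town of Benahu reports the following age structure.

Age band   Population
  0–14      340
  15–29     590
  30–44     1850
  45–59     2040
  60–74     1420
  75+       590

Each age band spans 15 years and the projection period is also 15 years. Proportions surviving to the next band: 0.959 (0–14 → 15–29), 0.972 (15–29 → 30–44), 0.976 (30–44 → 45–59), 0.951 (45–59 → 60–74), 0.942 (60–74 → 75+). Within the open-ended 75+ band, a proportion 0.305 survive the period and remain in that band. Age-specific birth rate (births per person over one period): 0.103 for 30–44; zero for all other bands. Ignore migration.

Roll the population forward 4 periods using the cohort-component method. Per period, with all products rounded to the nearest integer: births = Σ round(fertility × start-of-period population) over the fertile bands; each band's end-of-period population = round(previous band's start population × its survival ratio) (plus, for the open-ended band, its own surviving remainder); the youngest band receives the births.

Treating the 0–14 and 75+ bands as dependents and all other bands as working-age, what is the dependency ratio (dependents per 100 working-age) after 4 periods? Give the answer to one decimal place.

Call the groups 1 to 6, youngest first.
After projecting period 1:
Births: 1850 * 0.103 = 191
Group 2: 340 * 0.959 = 326
Group 3: 590 * 0.972 = 573
Group 4: 1850 * 0.976 = 1806
Group 5: 2040 * 0.951 = 1940
Group 6: 1420 * 0.942 + 590 * 0.305 = 1338 + 180 = 1518
Population now: 0–14=191, 15–29=326, 30–44=573, 45–59=1806, 60–74=1940, 75+=1518
After projecting period 2:
Births: 573 * 0.103 = 59
Group 2: 191 * 0.959 = 183
Group 3: 326 * 0.972 = 317
Group 4: 573 * 0.976 = 559
Group 5: 1806 * 0.951 = 1718
Group 6: 1940 * 0.942 + 1518 * 0.305 = 1827 + 463 = 2290
Population now: 0–14=59, 15–29=183, 30–44=317, 45–59=559, 60–74=1718, 75+=2290
After projecting period 3:
Births: 317 * 0.103 = 33
Group 2: 59 * 0.959 = 57
Group 3: 183 * 0.972 = 178
Group 4: 317 * 0.976 = 309
Group 5: 559 * 0.951 = 532
Group 6: 1718 * 0.942 + 2290 * 0.305 = 1618 + 698 = 2316
Population now: 0–14=33, 15–29=57, 30–44=178, 45–59=309, 60–74=532, 75+=2316
After projecting period 4:
Births: 178 * 0.103 = 18
Group 2: 33 * 0.959 = 32
Group 3: 57 * 0.972 = 55
Group 4: 178 * 0.976 = 174
Group 5: 309 * 0.951 = 294
Group 6: 532 * 0.942 + 2316 * 0.305 = 501 + 706 = 1207
Population now: 0–14=18, 15–29=32, 30–44=55, 45–59=174, 60–74=294, 75+=1207
Dependents (band 0–14 + band 75+) = 18 + 1207 = 1225; working-age = 555; ratio = 1225/555 × 100 = 220.7

220.7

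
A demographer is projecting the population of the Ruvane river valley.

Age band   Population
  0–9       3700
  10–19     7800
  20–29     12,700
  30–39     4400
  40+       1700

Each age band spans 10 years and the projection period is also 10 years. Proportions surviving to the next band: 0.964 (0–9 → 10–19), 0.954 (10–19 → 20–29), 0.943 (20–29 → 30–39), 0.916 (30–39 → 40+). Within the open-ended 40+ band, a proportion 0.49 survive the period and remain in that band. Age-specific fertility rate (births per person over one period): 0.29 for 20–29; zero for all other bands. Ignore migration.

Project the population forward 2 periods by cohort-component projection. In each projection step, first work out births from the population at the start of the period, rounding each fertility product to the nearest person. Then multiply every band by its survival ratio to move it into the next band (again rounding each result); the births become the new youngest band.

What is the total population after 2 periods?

— Period 1 —
Births: 12700 × 0.29 = 3683
10–19: 3700 × 0.964 = 3567
20–29: 7800 × 0.954 = 7441
30–39: 12700 × 0.943 = 11976
40+: 4400 × 0.916 + 1700 × 0.49 = 4030 + 833 = 4863
→ [3683, 3567, 7441, 11976, 4863]
— Period 2 —
Births: 7441 × 0.29 = 2158
10–19: 3683 × 0.964 = 3550
20–29: 3567 × 0.954 = 3403
30–39: 7441 × 0.943 = 7017
40+: 11976 × 0.916 + 4863 × 0.49 = 10970 + 2383 = 13353
→ [2158, 3550, 3403, 7017, 13353]
Total after period 2: 2158 + 3550 + 3403 + 7017 + 13353 = 29481

29481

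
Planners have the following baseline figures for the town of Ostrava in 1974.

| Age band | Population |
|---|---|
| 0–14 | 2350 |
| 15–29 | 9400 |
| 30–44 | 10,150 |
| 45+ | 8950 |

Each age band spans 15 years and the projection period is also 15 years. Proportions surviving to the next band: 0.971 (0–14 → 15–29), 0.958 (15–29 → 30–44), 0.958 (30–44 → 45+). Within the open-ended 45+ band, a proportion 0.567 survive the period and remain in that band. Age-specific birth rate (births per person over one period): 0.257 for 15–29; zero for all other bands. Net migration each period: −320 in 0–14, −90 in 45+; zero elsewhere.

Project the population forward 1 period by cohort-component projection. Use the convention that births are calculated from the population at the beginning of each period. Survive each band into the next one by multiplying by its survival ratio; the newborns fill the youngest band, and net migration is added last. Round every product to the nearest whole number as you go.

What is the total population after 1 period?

28092

— Period 1 —
Births: 9400 × 0.257 = 2416
15–29: 2350 × 0.971 = 2282
30–44: 9400 × 0.958 = 9005
45+: 10150 × 0.958 + 8950 × 0.567 = 9724 + 5075 = 14799
Net migration: 0–14 − 320 → 2096; 45+ − 90 → 14709
Giving 2096 / 2282 / 9005 / 14709.
Total after period 1: 2096 + 2282 + 9005 + 14709 = 28092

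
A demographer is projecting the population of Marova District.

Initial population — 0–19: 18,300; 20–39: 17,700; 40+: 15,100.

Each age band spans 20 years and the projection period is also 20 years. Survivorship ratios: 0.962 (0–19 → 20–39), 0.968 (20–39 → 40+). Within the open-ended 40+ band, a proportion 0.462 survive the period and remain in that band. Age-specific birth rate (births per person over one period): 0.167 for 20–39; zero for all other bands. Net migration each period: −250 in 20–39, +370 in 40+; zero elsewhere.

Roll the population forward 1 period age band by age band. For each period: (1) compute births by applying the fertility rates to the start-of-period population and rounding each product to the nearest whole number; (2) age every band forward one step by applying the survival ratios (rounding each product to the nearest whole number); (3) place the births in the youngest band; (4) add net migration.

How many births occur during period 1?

2956

Period 1:
Births: 17700 × 0.167 = 2956
20–39: 18300 × 0.962 = 17605
40+: 17700 × 0.968 + 15100 × 0.462 = 17134 + 6976 = 24110
Net migration: 20–39 − 250 → 17355; 40+ + 370 → 24480
Population now: 0–19=2956, 20–39=17355, 40+=24480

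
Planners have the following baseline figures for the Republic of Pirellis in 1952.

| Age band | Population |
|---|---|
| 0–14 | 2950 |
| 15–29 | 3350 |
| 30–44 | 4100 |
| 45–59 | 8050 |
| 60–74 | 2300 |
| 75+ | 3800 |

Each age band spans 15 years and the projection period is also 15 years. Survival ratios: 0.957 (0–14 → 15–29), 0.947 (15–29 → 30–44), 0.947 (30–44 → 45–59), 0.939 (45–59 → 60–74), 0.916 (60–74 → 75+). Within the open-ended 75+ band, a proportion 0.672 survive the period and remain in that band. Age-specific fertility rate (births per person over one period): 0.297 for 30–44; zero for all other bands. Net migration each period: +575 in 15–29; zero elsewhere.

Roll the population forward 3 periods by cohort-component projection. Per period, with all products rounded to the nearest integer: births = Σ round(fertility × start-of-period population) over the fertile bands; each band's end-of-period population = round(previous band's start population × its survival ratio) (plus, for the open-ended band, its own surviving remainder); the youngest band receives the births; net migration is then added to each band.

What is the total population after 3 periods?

20047

— Period 1 —
Births: 4100 * 0.297 = 1218
15–29: 2950 * 0.957 = 2823
30–44: 3350 * 0.947 = 3172
45–59: 4100 * 0.947 = 3883
60–74: 8050 * 0.939 = 7559
75+: 2300 * 0.916 + 3800 * 0.672 = 2107 + 2554 = 4661
Net migration: 15–29 + 575 → 3398
End of period: [1218, 3398, 3172, 3883, 7559, 4661]
— Period 2 —
Births: 3172 * 0.297 = 942
15–29: 1218 * 0.957 = 1166
30–44: 3398 * 0.947 = 3218
45–59: 3172 * 0.947 = 3004
60–74: 3883 * 0.939 = 3646
75+: 7559 * 0.916 + 4661 * 0.672 = 6924 + 3132 = 10056
Net migration: 15–29 + 575 → 1741
End of period: [942, 1741, 3218, 3004, 3646, 10056]
— Period 3 —
Births: 3218 * 0.297 = 956
15–29: 942 * 0.957 = 901
30–44: 1741 * 0.947 = 1649
45–59: 3218 * 0.947 = 3047
60–74: 3004 * 0.939 = 2821
75+: 3646 * 0.916 + 10056 * 0.672 = 3340 + 6758 = 10098
Net migration: 15–29 + 575 → 1476
End of period: [956, 1476, 1649, 3047, 2821, 10098]
Total after period 3: 956 + 1476 + 1649 + 3047 + 2821 + 10098 = 20047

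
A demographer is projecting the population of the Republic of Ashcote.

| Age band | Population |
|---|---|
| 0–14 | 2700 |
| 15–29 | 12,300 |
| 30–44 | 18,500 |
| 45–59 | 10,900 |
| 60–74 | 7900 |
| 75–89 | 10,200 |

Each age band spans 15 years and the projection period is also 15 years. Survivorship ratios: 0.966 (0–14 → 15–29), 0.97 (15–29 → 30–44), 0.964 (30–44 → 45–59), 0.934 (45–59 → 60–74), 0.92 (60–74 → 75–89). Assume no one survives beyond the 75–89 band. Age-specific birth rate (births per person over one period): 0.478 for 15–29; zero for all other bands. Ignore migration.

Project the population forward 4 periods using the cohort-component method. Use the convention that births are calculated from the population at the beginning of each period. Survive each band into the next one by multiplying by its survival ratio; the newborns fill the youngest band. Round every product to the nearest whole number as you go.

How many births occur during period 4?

Call the groups 1 to 6, youngest first.
After projecting period 1:
Births: 12300 * 0.478 = 5879
Group 2: 2700 * 0.966 = 2608
Group 3: 12300 * 0.97 = 11931
Group 4: 18500 * 0.964 = 17834
Group 5: 10900 * 0.934 = 10181
Group 6: 7900 * 0.92 = 7268
Population now: 0–14=5879, 15–29=2608, 30–44=11931, 45–59=17834, 60–74=10181, 75–89=7268
After projecting period 2:
Births: 2608 * 0.478 = 1247
Group 2: 5879 * 0.966 = 5679
Group 3: 2608 * 0.97 = 2530
Group 4: 11931 * 0.964 = 11501
Group 5: 17834 * 0.934 = 16657
Group 6: 10181 * 0.92 = 9367
Population now: 0–14=1247, 15–29=5679, 30–44=2530, 45–59=11501, 60–74=16657, 75–89=9367
After projecting period 3:
Births: 5679 * 0.478 = 2715
Group 2: 1247 * 0.966 = 1205
Group 3: 5679 * 0.97 = 5509
Group 4: 2530 * 0.964 = 2439
Group 5: 11501 * 0.934 = 10742
Group 6: 16657 * 0.92 = 15324
Population now: 0–14=2715, 15–29=1205, 30–44=5509, 45–59=2439, 60–74=10742, 75–89=15324
After projecting period 4:
Births: 1205 * 0.478 = 576
Group 2: 2715 * 0.966 = 2623
Group 3: 1205 * 0.97 = 1169
Group 4: 5509 * 0.964 = 5311
Group 5: 2439 * 0.934 = 2278
Group 6: 10742 * 0.92 = 9883
Population now: 0–14=576, 15–29=2623, 30–44=1169, 45–59=5311, 60–74=2278, 75–89=9883

576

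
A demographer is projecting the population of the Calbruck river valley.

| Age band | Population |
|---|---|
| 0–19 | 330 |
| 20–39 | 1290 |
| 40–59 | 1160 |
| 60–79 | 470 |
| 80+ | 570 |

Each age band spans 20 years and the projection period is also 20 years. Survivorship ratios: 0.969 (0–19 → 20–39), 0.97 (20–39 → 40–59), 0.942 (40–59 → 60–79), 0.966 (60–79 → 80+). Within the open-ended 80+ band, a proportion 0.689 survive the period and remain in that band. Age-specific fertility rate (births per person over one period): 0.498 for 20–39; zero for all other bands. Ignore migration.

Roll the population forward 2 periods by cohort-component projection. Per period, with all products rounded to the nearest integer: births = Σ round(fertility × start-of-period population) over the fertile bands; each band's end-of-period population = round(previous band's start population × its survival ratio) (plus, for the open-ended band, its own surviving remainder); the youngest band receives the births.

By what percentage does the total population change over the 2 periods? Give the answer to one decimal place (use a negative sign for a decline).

2.3

(Groups numbered youngest = 1 to oldest = 5.)
After projecting period 1:
Births: 1290 × 0.498 = 642
Group 2: 330 × 0.969 = 320
Group 3: 1290 × 0.97 = 1251
Group 4: 1160 × 0.942 = 1093
Group 5: 470 × 0.966 + 570 × 0.689 = 454 + 393 = 847
Population now: 0–19=642, 20–39=320, 40–59=1251, 60–79=1093, 80+=847
After projecting period 2:
Births: 320 × 0.498 = 159
Group 2: 642 × 0.969 = 622
Group 3: 320 × 0.97 = 310
Group 4: 1251 × 0.942 = 1178
Group 5: 1093 × 0.966 + 847 × 0.689 = 1056 + 584 = 1640
Population now: 0–19=159, 20–39=622, 40–59=310, 60–79=1178, 80+=1640
Total: 3820 → 3909; change = 89; percentage change = 2.3%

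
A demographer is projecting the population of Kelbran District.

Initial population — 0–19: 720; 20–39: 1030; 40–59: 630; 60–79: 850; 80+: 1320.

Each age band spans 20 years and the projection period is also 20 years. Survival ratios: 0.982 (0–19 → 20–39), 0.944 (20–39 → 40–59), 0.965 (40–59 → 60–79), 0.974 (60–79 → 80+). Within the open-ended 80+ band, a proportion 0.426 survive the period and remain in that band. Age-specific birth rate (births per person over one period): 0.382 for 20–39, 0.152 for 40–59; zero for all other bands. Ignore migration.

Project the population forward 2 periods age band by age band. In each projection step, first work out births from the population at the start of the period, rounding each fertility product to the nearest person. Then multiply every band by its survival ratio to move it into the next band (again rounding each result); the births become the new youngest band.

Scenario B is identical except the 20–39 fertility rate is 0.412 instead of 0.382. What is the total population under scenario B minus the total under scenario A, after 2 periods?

Numbering the groups 1..5 from youngest to oldest:
Period 1:
Births: 1030 × 0.382 = 393 ; 630 × 0.152 = 96 ⇒ total 489
Group 2: 720 × 0.982 = 707
Group 3: 1030 × 0.944 = 972
Group 4: 630 × 0.965 = 608
Group 5: 850 × 0.974 + 1320 × 0.426 = 828 + 562 = 1390
Population now: 0–19=489, 20–39=707, 40–59=972, 60–79=608, 80+=1390
Period 2:
Births: 707 × 0.382 = 270 ; 972 × 0.152 = 148 ⇒ total 418
Group 2: 489 × 0.982 = 480
Group 3: 707 × 0.944 = 667
Group 4: 972 × 0.965 = 938
Group 5: 608 × 0.974 + 1390 × 0.426 = 592 + 592 = 1184
Population now: 0–19=418, 20–39=480, 40–59=667, 60–79=938, 80+=1184
Scenario A total after 2 periods: 3687
Scenario B projection —
Period 1:
Births: 1030 × 0.412 = 424 ; 630 × 0.152 = 96 ⇒ total 520
Group 2: 720 × 0.982 = 707
Group 3: 1030 × 0.944 = 972
Group 4: 630 × 0.965 = 608
Group 5: 850 × 0.974 + 1320 × 0.426 = 828 + 562 = 1390
Population now: 0–19=520, 20–39=707, 40–59=972, 60–79=608, 80+=1390
Period 2:
Births: 707 × 0.412 = 291 ; 972 × 0.152 = 148 ⇒ total 439
Group 2: 520 × 0.982 = 511
Group 3: 707 × 0.944 = 667
Group 4: 972 × 0.965 = 938
Group 5: 608 × 0.974 + 1390 × 0.426 = 592 + 592 = 1184
Population now: 0–19=439, 20–39=511, 40–59=667, 60–79=938, 80+=1184
Scenario B total after 2 periods: 3739
Difference B − A = 3739 − 3687 = 52

52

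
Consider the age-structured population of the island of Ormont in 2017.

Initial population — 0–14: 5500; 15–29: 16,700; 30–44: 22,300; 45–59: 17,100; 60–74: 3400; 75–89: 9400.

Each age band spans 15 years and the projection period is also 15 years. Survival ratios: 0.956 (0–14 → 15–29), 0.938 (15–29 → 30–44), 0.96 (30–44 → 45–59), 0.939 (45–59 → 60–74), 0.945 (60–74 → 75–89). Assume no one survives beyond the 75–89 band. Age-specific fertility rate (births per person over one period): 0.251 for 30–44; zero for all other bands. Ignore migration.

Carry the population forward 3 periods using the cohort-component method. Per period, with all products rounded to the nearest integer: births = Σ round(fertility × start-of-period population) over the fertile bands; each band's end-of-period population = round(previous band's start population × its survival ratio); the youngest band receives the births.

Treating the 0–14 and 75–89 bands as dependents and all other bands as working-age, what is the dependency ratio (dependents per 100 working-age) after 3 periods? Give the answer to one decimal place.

73.2

Numbering the groups 1..6 from youngest to oldest:
— Period 1 —
Births: 22300 × 0.251 = 5597
Group 2: 5500 × 0.956 = 5258
Group 3: 16700 × 0.938 = 15665
Group 4: 22300 × 0.96 = 21408
Group 5: 17100 × 0.939 = 16057
Group 6: 3400 × 0.945 = 3213
End of period: [5597, 5258, 15665, 21408, 16057, 3213]
— Period 2 —
Births: 15665 × 0.251 = 3932
Group 2: 5597 × 0.956 = 5351
Group 3: 5258 × 0.938 = 4932
Group 4: 15665 × 0.96 = 15038
Group 5: 21408 × 0.939 = 20102
Group 6: 16057 × 0.945 = 15174
End of period: [3932, 5351, 4932, 15038, 20102, 15174]
— Period 3 —
Births: 4932 × 0.251 = 1238
Group 2: 3932 × 0.956 = 3759
Group 3: 5351 × 0.938 = 5019
Group 4: 4932 × 0.96 = 4735
Group 5: 15038 × 0.939 = 14121
Group 6: 20102 × 0.945 = 18996
End of period: [1238, 3759, 5019, 4735, 14121, 18996]
Dependents (band 0–14 + band 75–89) = 1238 + 18996 = 20234; working-age = 27634; ratio = 20234/27634 × 100 = 73.2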